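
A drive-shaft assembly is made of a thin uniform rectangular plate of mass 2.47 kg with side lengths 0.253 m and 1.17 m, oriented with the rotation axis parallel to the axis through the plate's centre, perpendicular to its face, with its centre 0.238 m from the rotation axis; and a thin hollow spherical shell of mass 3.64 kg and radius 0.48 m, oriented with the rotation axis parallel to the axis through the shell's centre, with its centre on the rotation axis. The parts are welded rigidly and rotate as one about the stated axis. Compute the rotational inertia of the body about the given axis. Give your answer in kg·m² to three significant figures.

0.994

Rectangular plate: I_cm = (1/12)M(a²+b²) = (1/12)(2.47)[(0.253)² + (1.17)²] = 0.29494 kg·m²; centre at d = 0.238 m, so I = I_cm + Md² gives I = 0.29494 + (2.47)(0.238)² = 0.43485 kg·m².
Spherical shell: I_cm = (2/3)MR² = (2/3)(3.64)(0.48)² = 0.5591 kg·m²; axis through the centre, so I = 0.5591 kg·m².
Total I = 0.43485 + 0.5591 = 0.99396 kg·m².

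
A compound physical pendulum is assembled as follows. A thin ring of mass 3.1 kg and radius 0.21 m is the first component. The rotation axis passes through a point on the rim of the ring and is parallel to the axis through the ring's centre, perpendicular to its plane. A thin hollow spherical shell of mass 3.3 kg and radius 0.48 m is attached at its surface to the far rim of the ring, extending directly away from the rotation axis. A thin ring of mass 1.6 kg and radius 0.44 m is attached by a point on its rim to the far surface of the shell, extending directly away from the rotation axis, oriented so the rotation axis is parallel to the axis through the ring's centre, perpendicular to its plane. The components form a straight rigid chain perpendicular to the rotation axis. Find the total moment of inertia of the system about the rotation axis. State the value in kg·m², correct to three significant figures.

Thin ring: I_cm = MR² = (3.1)(0.21)² = 0.13671 kg·m²; centre at d = 0.21 m, so I = I_cm + Md² gives I = 0.13671 + (3.1)(0.21)² = 0.27342 kg·m².
Spherical shell: I_cm = (2/3)MR² = (2/3)(3.3)(0.48)² = 0.50688 kg·m²; centre at d = 0.21 + 0.21 + 0.48 = 0.9 m, so I = I_cm + Md² gives I = 0.50688 + (3.3)(0.9)² = 3.1799 kg·m².
Thin ring: I_cm = MR² = (1.6)(0.44)² = 0.30976 kg·m²; centre at d = 0.21 + 0.21 + 0.48 + 0.48 + 0.44 = 1.82 m, so I = I_cm + Md² gives I = 0.30976 + (1.6)(1.82)² = 5.6096 kg·m².
Total I = 0.27342 + 3.1799 + 5.6096 = 9.0629 kg·m².

9.06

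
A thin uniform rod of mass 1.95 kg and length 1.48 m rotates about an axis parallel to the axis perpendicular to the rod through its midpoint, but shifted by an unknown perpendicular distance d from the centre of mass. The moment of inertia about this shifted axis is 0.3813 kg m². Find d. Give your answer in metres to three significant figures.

0.114

About the centre-of-mass axis, I_cm = (1/12)ML² = (1/12)(1.95)(1.48)² = 0.35594 kg m².
Parallel axis theorem: I = I_cm + Md², so Md² = 0.3813 − 0.35594 = 0.02536 kg m².
d = √(0.02536 / 1.95) = 0.11404 m.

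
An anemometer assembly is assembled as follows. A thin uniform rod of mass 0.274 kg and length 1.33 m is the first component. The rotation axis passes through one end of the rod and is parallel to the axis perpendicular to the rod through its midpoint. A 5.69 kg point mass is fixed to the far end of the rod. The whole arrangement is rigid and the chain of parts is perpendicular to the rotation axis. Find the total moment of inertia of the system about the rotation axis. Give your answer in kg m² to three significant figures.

Thin rod: I_cm = (1/12)ML² = (1/12)(0.274)(1.33)² = 0.04039 kg m²; centre at d = 0.665 m, so I = I_cm + Md² gives I = 0.04039 + (0.274)(0.665)² = 0.16156 kg m².
Point mass: I_cm = 0; centre at d = 0.665 + 0.665 = 1.33 m, so I = I_cm + Md² gives I = 0 + (5.69)(1.33)² = 10.065 kg m².
Total I = 0.16156 + 10.065 = 10.227 kg m².

10.2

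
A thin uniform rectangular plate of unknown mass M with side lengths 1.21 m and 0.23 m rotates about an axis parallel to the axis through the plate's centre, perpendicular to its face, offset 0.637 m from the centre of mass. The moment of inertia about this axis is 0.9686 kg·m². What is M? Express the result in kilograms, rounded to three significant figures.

I = I_cm + Md² = (1/12)M(a²+b²) + Md² = M·[0.0833333·[(1.21)² + (0.23)²] + (0.637)²] = M·0.53219.
So M = 0.9686 / 0.53219 = 1.82 kg.

1.82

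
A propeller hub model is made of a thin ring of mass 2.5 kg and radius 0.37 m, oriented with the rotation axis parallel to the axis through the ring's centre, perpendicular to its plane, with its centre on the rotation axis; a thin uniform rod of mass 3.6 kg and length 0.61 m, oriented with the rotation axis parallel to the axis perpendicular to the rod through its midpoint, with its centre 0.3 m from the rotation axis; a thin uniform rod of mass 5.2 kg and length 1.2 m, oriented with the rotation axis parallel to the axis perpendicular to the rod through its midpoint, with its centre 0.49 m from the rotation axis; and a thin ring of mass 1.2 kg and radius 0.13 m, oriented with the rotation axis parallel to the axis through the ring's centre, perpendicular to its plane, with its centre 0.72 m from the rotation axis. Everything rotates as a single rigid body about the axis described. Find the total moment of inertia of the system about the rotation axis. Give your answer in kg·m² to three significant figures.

3.29

Thin ring: I_cm = MR² = (2.5)(0.37)² = 0.34225 kg·m²; axis through the centre, so I = 0.34225 kg·m².
Thin rod: I_cm = (1/12)ML² = (1/12)(3.6)(0.61)² = 0.11163 kg·m²; centre at d = 0.3 m, so the parallel axis theorem gives I = 0.11163 + (3.6)(0.3)² = 0.43563 kg·m².
Thin rod: I_cm = (1/12)ML² = (1/12)(5.2)(1.2)² = 0.624 kg·m²; centre at d = 0.49 m, so the parallel axis theorem gives I = 0.624 + (5.2)(0.49)² = 1.8725 kg·m².
Thin ring: I_cm = MR² = (1.2)(0.13)² = 0.02028 kg·m²; centre at d = 0.72 m, so the parallel axis theorem gives I = 0.02028 + (1.2)(0.72)² = 0.64236 kg·m².
Total I = 0.34225 + 0.43563 + 1.8725 + 0.64236 = 3.2928 kg·m².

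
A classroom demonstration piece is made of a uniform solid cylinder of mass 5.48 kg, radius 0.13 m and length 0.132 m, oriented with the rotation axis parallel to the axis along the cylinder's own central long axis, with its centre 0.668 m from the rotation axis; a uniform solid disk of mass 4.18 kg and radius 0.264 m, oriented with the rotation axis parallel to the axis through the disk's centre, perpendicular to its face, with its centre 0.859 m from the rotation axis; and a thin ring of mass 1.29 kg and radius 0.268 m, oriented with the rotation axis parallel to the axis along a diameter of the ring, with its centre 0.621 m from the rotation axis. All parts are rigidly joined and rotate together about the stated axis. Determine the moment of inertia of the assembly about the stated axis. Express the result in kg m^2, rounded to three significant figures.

6.27

Solid cylinder: I_cm = (1/2)MR² = (1/2)(5.48)(0.13)² = 0.046306 kg m^2; centre at d = 0.668 m, so the parallel axis theorem gives I = 0.046306 + (5.48)(0.668)² = 2.4916 kg m^2.
Solid disk: I_cm = (1/2)MR² = (1/2)(4.18)(0.264)² = 0.14566 kg m^2; centre at d = 0.859 m, so the parallel axis theorem gives I = 0.14566 + (4.18)(0.859)² = 3.23 kg m^2.
Thin ring: I_cm = (1/2)MR² = (1/2)(1.29)(0.268)² = 0.046326 kg m^2; centre at d = 0.621 m, so the parallel axis theorem gives I = 0.046326 + (1.29)(0.621)² = 0.5438 kg m^2.
Total I = 2.4916 + 3.23 + 0.5438 = 6.2654 kg m^2.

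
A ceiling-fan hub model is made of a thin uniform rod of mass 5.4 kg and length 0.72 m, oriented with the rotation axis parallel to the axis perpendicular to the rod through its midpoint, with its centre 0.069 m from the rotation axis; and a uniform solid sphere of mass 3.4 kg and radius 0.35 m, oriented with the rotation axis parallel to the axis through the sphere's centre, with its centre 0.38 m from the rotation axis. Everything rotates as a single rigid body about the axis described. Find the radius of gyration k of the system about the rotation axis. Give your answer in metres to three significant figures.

Thin rod: I_cm = (1/12)ML² = (1/12)(5.4)(0.72)² = 0.23328 kg m²; centre at d = 0.069 m, so I = I_cm + Md² gives I = 0.23328 + (5.4)(0.069)² = 0.25899 kg m².
Solid sphere: I_cm = (2/5)MR² = (2/5)(3.4)(0.35)² = 0.1666 kg m²; centre at d = 0.38 m, so I = I_cm + Md² gives I = 0.1666 + (3.4)(0.38)² = 0.65756 kg m².
Total I = 0.91655 kg m²; total mass M = 8.8 kg.
k = √(I/M) = √(0.91655/8.8) = 0.32273 m.

0.323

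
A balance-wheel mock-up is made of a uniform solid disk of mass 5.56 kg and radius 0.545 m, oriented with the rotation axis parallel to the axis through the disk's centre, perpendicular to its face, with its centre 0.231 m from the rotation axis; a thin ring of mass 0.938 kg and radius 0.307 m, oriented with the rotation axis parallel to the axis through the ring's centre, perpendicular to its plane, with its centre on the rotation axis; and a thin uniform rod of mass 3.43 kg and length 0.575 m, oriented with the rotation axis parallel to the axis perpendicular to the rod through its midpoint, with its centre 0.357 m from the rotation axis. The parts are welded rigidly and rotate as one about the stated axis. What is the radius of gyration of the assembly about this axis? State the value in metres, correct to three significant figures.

Solid disk: I_cm = (1/2)MR² = (1/2)(5.56)(0.545)² = 0.82573 kg m^2; centre at d = 0.231 m, so the parallel axis theorem gives I = 0.82573 + (5.56)(0.231)² = 1.1224 kg m^2.
Thin ring: I_cm = MR² = (0.938)(0.307)² = 0.088406 kg m^2; axis through the centre, so I = 0.088406 kg m^2.
Thin rod: I_cm = (1/12)ML² = (1/12)(3.43)(0.575)² = 0.094504 kg m^2; centre at d = 0.357 m, so the parallel axis theorem gives I = 0.094504 + (3.43)(0.357)² = 0.53165 kg m^2.
Total I = 1.7425 kg m^2; total mass M = 9.928 kg.
k = √(I/M) = √(1.7425/9.928) = 0.41894 m.

0.419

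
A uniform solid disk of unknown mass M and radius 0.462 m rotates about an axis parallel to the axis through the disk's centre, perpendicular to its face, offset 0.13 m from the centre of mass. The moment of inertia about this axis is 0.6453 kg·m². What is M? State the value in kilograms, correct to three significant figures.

5.22

I = I_cm + Md² = (1/2)MR² + Md² = M·[0.5·(0.462)² + (0.13)²] = M·0.12362.
So M = 0.6453 / 0.12362 = 5.2199 kg.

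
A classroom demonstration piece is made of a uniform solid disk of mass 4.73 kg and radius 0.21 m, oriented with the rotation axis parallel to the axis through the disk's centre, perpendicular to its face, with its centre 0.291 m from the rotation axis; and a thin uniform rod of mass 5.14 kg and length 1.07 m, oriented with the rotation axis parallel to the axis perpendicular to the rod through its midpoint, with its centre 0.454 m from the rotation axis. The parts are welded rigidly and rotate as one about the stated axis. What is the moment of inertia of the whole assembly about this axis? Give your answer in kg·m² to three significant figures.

Solid disk: I_cm = (1/2)MR² = (1/2)(4.73)(0.21)² = 0.1043 kg·m²; centre at d = 0.291 m, so the parallel axis theorem gives I = 0.1043 + (4.73)(0.291)² = 0.50484 kg·m².
Thin rod: I_cm = (1/12)ML² = (1/12)(5.14)(1.07)² = 0.4904 kg·m²; centre at d = 0.454 m, so the parallel axis theorem gives I = 0.4904 + (5.14)(0.454)² = 1.5498 kg·m².
Total I = 0.50484 + 1.5498 = 2.0547 kg·m².

2.05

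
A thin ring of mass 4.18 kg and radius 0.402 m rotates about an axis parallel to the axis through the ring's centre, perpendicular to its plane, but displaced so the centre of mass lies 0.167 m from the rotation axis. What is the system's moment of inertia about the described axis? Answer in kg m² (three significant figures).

0.792

I_cm = MR² = (4.18)(0.402)² = 0.6755 kg m²; centre at d = 0.167 m, so I = I_cm + Md² gives I = 0.6755 + (4.18)(0.167)² = 0.79208 kg m².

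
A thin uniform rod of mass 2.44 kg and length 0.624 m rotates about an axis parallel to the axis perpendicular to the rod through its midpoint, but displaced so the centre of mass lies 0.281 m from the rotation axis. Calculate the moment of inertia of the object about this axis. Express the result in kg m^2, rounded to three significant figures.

0.272

I_cm = (1/12)ML² = (1/12)(2.44)(0.624)² = 0.079173 kg m^2; centre at d = 0.281 m, so the parallel axis theorem gives I = 0.079173 + (2.44)(0.281)² = 0.27184 kg m^2.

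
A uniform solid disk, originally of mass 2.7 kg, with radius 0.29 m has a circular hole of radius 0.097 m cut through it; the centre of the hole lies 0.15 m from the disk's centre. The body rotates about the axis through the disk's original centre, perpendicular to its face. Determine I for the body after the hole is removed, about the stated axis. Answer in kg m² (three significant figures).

Unpierced body about its centre: I₀ = (1/2)MR² = (1/2)(2.7)(0.29)² = 0.11353 kg m².
The removed disk has mass m = M·(r/R)² = (2.7)(0.097/0.29)² = 0.30207 kg (same uniform areal density).
Its moment of inertia about the rotation axis (parallel-axis theorem): I_hole = (1/2)mr² + md² = (1/2)(0.30207)(0.097)² + (0.30207)(0.15)² = 0.0082177 kg m².
Treating the hole as negative mass, I = I₀ − I_hole = 0.11353 − 0.0082177 = 0.10532 kg m².

0.105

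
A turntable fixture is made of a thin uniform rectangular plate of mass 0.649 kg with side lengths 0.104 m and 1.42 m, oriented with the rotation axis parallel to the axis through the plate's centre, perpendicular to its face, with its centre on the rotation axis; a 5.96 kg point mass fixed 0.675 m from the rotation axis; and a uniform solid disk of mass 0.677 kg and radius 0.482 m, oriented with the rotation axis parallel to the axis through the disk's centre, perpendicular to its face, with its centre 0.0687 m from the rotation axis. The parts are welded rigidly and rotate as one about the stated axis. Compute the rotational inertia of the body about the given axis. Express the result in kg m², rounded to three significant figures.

Rectangular plate: I_cm = (1/12)M(a²+b²) = (1/12)(0.649)[(0.104)² + (1.42)²] = 0.10964 kg m²; axis through the centre, so I = 0.10964 kg m².
Point mass: I_cm = 0; centre at d = 0.675 m, so I = I_cm + Md² gives I = 0 + (5.96)(0.675)² = 2.7155 kg m².
Solid disk: I_cm = (1/2)MR² = (1/2)(0.677)(0.482)² = 0.078642 kg m²; centre at d = 0.0687 m, so I = I_cm + Md² gives I = 0.078642 + (0.677)(0.0687)² = 0.081837 kg m².
Total I = 0.10964 + 2.7155 + 0.081837 = 2.907 kg m².

2.91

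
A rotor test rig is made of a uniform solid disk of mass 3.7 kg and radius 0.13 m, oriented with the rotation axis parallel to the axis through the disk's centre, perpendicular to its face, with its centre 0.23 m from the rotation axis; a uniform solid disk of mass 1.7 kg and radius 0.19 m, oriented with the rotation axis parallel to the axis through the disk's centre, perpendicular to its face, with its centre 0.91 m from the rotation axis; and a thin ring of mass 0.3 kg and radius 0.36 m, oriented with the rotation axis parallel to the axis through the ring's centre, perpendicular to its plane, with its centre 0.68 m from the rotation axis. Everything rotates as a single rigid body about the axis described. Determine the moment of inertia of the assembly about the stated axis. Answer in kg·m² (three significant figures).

Solid disk: I_cm = (1/2)MR² = (1/2)(3.7)(0.13)² = 0.031265 kg·m²; centre at d = 0.23 m, so I = I_cm + Md² gives I = 0.031265 + (3.7)(0.23)² = 0.227 kg·m².
Solid disk: I_cm = (1/2)MR² = (1/2)(1.7)(0.19)² = 0.030685 kg·m²; centre at d = 0.91 m, so I = I_cm + Md² gives I = 0.030685 + (1.7)(0.91)² = 1.4385 kg·m².
Thin ring: I_cm = MR² = (0.3)(0.36)² = 0.03888 kg·m²; centre at d = 0.68 m, so I = I_cm + Md² gives I = 0.03888 + (0.3)(0.68)² = 0.1776 kg·m².
Total I = 0.227 + 1.4385 + 0.1776 = 1.8431 kg·m².

1.84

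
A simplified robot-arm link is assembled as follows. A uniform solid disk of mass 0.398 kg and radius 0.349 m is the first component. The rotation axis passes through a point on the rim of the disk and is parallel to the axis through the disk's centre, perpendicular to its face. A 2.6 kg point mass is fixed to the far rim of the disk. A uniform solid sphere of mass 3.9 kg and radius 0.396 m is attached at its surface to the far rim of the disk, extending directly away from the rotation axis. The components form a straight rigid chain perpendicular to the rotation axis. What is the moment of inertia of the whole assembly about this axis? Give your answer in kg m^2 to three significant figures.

Solid disk: I_cm = (1/2)MR² = (1/2)(0.398)(0.349)² = 0.024238 kg m^2; centre at d = 0.349 m, so the parallel axis theorem gives I = 0.024238 + (0.398)(0.349)² = 0.072715 kg m^2.
Point mass: I_cm = 0; centre at d = 0.349 + 0.349 = 0.698 m, so the parallel axis theorem gives I = 0 + (2.6)(0.698)² = 1.2667 kg m^2.
Solid sphere: I_cm = (2/5)MR² = (2/5)(3.9)(0.396)² = 0.24463 kg m^2; centre at d = 0.349 + 0.349 + 0.396 = 1.094 m, so the parallel axis theorem gives I = 0.24463 + (3.9)(1.094)² = 4.9123 kg m^2.
Total I = 0.072715 + 1.2667 + 4.9123 = 6.2517 kg m^2.

6.25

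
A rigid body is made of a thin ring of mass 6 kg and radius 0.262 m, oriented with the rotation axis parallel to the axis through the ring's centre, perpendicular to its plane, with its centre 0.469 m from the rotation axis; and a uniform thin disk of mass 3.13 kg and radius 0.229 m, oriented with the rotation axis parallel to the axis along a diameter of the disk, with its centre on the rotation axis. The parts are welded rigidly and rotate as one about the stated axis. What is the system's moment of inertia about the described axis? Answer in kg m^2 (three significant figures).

Thin ring: I_cm = MR² = (6)(0.262)² = 0.41186 kg m^2; centre at d = 0.469 m, so I = I_cm + Md² gives I = 0.41186 + (6)(0.469)² = 1.7316 kg m^2.
Thin disk: I_cm = (1/4)MR² = (1/4)(3.13)(0.229)² = 0.041035 kg m^2; axis through the centre, so I = 0.041035 kg m^2.
Total I = 1.7316 + 0.041035 = 1.7727 kg m^2.

1.77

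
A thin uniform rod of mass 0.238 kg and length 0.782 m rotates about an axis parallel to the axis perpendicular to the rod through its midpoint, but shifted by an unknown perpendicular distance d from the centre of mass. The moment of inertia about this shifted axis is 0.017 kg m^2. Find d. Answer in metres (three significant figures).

0.143

About the centre-of-mass axis, I_cm = (1/12)ML² = (1/12)(0.238)(0.782)² = 0.012129 kg m^2.
Parallel axis theorem: I = I_cm + Md², so Md² = 0.017 − 0.012129 = 0.0048714 kg m^2.
d = √(0.0048714 / 0.238) = 0.14307 m.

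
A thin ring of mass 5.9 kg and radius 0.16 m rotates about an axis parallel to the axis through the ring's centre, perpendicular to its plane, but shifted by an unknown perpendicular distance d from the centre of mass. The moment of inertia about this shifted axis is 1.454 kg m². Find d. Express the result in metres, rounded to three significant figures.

0.470

About the centre-of-mass axis, I_cm = MR² = (5.9)(0.16)² = 0.15104 kg m².
Parallel axis theorem: I = I_cm + Md², so Md² = 1.454 − 0.15104 = 1.303 kg m².
d = √(1.303 / 5.9) = 0.46994 m.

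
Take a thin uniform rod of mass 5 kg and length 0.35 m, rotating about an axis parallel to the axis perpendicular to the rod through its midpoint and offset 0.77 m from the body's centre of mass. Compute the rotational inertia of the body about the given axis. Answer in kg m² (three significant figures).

I_cm = (1/12)ML² = (1/12)(5)(0.35)² = 0.051042 kg m²; centre at d = 0.77 m, so I = I_cm + Md² gives I = 0.051042 + (5)(0.77)² = 3.0155 kg m².

3.02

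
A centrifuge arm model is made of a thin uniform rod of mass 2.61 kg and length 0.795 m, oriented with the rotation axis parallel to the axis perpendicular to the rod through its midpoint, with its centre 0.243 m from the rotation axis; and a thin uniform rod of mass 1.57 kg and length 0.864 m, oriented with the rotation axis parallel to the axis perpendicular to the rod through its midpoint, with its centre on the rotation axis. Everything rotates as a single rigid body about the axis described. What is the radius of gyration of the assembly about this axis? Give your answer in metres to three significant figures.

Thin rod: I_cm = (1/12)ML² = (1/12)(2.61)(0.795)² = 0.13747 kg m^2; centre at d = 0.243 m, so I = I_cm + Md² gives I = 0.13747 + (2.61)(0.243)² = 0.29158 kg m^2.
Thin rod: I_cm = (1/12)ML² = (1/12)(1.57)(0.864)² = 0.097667 kg m^2; axis through the centre, so I = 0.097667 kg m^2.
Total I = 0.38925 kg m^2; total mass M = 4.18 kg.
k = √(I/M) = √(0.38925/4.18) = 0.30516 m.

0.305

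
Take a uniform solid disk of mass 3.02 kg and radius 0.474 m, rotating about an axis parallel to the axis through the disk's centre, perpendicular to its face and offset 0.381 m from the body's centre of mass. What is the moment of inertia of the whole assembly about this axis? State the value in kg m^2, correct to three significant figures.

0.778

I_cm = (1/2)MR² = (1/2)(3.02)(0.474)² = 0.33926 kg m^2; centre at d = 0.381 m, so I = I_cm + Md² gives I = 0.33926 + (3.02)(0.381)² = 0.77765 kg m^2.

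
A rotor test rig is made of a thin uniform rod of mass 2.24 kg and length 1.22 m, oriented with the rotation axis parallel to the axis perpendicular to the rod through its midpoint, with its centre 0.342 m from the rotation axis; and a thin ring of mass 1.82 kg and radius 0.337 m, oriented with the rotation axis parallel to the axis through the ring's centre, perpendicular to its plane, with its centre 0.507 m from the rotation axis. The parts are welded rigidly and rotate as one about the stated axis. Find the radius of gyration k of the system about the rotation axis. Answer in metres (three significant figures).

Thin rod: I_cm = (1/12)ML² = (1/12)(2.24)(1.22)² = 0.27783 kg·m²; centre at d = 0.342 m, so the parallel axis theorem gives I = 0.27783 + (2.24)(0.342)² = 0.53983 kg·m².
Thin ring: I_cm = MR² = (1.82)(0.337)² = 0.2067 kg·m²; centre at d = 0.507 m, so the parallel axis theorem gives I = 0.2067 + (1.82)(0.507)² = 0.67452 kg·m².
Total I = 1.2144 kg·m²; total mass M = 4.06 kg.
k = √(I/M) = √(1.2144/4.06) = 0.5469 m.

0.547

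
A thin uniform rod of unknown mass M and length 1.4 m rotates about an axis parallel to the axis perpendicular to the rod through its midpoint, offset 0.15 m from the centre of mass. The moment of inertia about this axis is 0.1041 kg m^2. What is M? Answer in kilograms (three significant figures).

I = I_cm + Md² = (1/12)ML² + Md² = M·[0.0833333·(1.4)² + (0.15)²] = M·0.18583.
So M = 0.1041 / 0.18583 = 0.56018 kg.

0.560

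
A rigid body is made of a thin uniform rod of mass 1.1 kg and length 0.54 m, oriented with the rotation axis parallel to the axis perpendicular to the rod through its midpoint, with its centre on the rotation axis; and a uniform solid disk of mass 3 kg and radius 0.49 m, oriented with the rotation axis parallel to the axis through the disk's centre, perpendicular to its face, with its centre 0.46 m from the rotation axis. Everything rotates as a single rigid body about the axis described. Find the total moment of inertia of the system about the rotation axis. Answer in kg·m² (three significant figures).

1.02

Thin rod: I_cm = (1/12)ML² = (1/12)(1.1)(0.54)² = 0.02673 kg·m²; axis through the centre, so I = 0.02673 kg·m².
Solid disk: I_cm = (1/2)MR² = (1/2)(3)(0.49)² = 0.36015 kg·m²; centre at d = 0.46 m, so the parallel axis theorem gives I = 0.36015 + (3)(0.46)² = 0.99495 kg·m².
Total I = 0.02673 + 0.99495 = 1.0217 kg·m².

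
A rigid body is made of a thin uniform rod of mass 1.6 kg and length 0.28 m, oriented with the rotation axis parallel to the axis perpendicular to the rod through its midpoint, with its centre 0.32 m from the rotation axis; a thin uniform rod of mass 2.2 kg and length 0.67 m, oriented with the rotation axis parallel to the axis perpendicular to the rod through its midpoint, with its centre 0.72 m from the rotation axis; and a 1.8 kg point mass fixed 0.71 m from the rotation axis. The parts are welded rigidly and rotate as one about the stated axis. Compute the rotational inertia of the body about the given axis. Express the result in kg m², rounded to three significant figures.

2.30

Thin rod: I_cm = (1/12)ML² = (1/12)(1.6)(0.28)² = 0.010453 kg m²; centre at d = 0.32 m, so the parallel axis theorem gives I = 0.010453 + (1.6)(0.32)² = 0.17429 kg m².
Thin rod: I_cm = (1/12)ML² = (1/12)(2.2)(0.67)² = 0.082298 kg m²; centre at d = 0.72 m, so the parallel axis theorem gives I = 0.082298 + (2.2)(0.72)² = 1.2228 kg m².
Point mass: I_cm = 0; centre at d = 0.71 m, so the parallel axis theorem gives I = 0 + (1.8)(0.71)² = 0.90738 kg m².
Total I = 0.17429 + 1.2228 + 0.90738 = 2.3045 kg m².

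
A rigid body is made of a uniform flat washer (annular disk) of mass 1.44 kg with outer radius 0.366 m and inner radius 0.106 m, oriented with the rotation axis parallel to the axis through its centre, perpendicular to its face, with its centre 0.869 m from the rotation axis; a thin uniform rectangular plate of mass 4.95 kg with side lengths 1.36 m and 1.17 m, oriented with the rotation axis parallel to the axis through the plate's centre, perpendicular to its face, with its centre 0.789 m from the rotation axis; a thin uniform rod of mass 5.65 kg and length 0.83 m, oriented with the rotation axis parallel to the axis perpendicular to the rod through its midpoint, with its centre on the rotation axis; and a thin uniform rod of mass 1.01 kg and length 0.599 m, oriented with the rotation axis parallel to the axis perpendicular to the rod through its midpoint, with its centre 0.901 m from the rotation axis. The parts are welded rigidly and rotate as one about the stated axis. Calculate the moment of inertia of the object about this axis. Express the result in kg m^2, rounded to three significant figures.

6.78

Annular disk: I_cm = (1/2)M(R²+r²) = (1/2)(1.44)[(0.366)² + (0.106)²] = 0.10454 kg m^2; centre at d = 0.869 m, so I = I_cm + Md² gives I = 0.10454 + (1.44)(0.869)² = 1.192 kg m^2.
Rectangular plate: I_cm = (1/12)M(a²+b²) = (1/12)(4.95)[(1.36)² + (1.17)²] = 1.3276 kg m^2; centre at d = 0.789 m, so I = I_cm + Md² gives I = 1.3276 + (4.95)(0.789)² = 4.4091 kg m^2.
Thin rod: I_cm = (1/12)ML² = (1/12)(5.65)(0.83)² = 0.32436 kg m^2; axis through the centre, so I = 0.32436 kg m^2.
Thin rod: I_cm = (1/12)ML² = (1/12)(1.01)(0.599)² = 0.030199 kg m^2; centre at d = 0.901 m, so I = I_cm + Md² gives I = 0.030199 + (1.01)(0.901)² = 0.85012 kg m^2.
Total I = 1.192 + 4.4091 + 0.32436 + 0.85012 = 6.7756 kg m^2.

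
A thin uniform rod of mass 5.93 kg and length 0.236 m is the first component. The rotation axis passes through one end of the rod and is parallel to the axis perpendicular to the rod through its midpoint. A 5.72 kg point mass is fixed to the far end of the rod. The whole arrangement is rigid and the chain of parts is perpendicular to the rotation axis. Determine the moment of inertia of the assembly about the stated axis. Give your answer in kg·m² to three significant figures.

0.429

Thin rod: I_cm = (1/12)ML² = (1/12)(5.93)(0.236)² = 0.027523 kg·m²; centre at d = 0.118 m, so the parallel axis theorem gives I = 0.027523 + (5.93)(0.118)² = 0.11009 kg·m².
Point mass: I_cm = 0; centre at d = 0.118 + 0.118 = 0.236 m, so the parallel axis theorem gives I = 0 + (5.72)(0.236)² = 0.31858 kg·m².
Total I = 0.11009 + 0.31858 = 0.42867 kg·m².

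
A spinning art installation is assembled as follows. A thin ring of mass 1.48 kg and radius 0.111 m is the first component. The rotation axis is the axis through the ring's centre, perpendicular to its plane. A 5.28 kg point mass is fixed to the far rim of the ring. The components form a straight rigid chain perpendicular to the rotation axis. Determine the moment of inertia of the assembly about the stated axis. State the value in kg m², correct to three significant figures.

Thin ring: I_cm = MR² = (1.48)(0.111)² = 0.018235 kg m²; axis through the centre, so I = 0.018235 kg m².
Point mass: I_cm = 0; centre at d = 0.111 m, so the parallel axis theorem gives I = 0 + (5.28)(0.111)² = 0.065055 kg m².
Total I = 0.018235 + 0.065055 = 0.08329 kg m².

0.0833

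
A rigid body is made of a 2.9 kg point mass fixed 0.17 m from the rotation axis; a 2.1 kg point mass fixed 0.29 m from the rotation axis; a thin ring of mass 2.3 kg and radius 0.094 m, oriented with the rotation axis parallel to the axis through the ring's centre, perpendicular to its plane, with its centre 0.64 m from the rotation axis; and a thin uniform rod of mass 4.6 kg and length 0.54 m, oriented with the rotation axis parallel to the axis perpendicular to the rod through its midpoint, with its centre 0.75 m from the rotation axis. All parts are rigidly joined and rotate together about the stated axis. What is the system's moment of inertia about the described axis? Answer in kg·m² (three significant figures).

Point mass: I_cm = 0; centre at d = 0.17 m, so I = I_cm + Md² gives I = 0 + (2.9)(0.17)² = 0.08381 kg·m².
Point mass: I_cm = 0; centre at d = 0.29 m, so I = I_cm + Md² gives I = 0 + (2.1)(0.29)² = 0.17661 kg·m².
Thin ring: I_cm = MR² = (2.3)(0.094)² = 0.020323 kg·m²; centre at d = 0.64 m, so I = I_cm + Md² gives I = 0.020323 + (2.3)(0.64)² = 0.9624 kg·m².
Thin rod: I_cm = (1/12)ML² = (1/12)(4.6)(0.54)² = 0.11178 kg·m²; centre at d = 0.75 m, so I = I_cm + Md² gives I = 0.11178 + (4.6)(0.75)² = 2.6993 kg·m².
Total I = 0.08381 + 0.17661 + 0.9624 + 2.6993 = 3.9221 kg·m².

3.92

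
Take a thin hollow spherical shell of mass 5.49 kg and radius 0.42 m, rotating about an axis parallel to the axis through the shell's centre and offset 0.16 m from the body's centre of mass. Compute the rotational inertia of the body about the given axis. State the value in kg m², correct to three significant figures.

I_cm = (2/3)MR² = (2/3)(5.49)(0.42)² = 0.64562 kg m²; centre at d = 0.16 m, so the parallel axis theorem gives I = 0.64562 + (5.49)(0.16)² = 0.78617 kg m².

0.786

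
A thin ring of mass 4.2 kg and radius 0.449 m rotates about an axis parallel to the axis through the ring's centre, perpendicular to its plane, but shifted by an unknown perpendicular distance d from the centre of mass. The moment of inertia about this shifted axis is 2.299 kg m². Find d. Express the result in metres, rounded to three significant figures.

About the centre-of-mass axis, I_cm = MR² = (4.2)(0.449)² = 0.84672 kg m².
Parallel axis theorem: I = I_cm + Md², so Md² = 2.299 − 0.84672 = 1.4523 kg m².
d = √(1.4523 / 4.2) = 0.58803 m.

0.588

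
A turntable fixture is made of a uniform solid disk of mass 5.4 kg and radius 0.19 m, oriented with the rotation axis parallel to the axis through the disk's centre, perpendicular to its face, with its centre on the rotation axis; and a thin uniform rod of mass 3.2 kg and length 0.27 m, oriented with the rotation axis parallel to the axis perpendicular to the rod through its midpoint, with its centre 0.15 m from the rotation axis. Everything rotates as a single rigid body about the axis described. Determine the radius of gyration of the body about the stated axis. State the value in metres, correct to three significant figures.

Solid disk: I_cm = (1/2)MR² = (1/2)(5.4)(0.19)² = 0.09747 kg m²; axis through the centre, so I = 0.09747 kg m².
Thin rod: I_cm = (1/12)ML² = (1/12)(3.2)(0.27)² = 0.01944 kg m²; centre at d = 0.15 m, so the parallel axis theorem gives I = 0.01944 + (3.2)(0.15)² = 0.09144 kg m².
Total I = 0.18891 kg m²; total mass M = 8.6 kg.
k = √(I/M) = √(0.18891/8.6) = 0.14821 m.

0.148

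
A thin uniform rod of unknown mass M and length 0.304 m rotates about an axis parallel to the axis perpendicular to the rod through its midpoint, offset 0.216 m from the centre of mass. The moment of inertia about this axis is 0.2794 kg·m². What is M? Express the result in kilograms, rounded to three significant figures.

5.14

I = I_cm + Md² = (1/12)ML² + Md² = M·[0.0833333·(0.304)² + (0.216)²] = M·0.054357.
So M = 0.2794 / 0.054357 = 5.1401 kg.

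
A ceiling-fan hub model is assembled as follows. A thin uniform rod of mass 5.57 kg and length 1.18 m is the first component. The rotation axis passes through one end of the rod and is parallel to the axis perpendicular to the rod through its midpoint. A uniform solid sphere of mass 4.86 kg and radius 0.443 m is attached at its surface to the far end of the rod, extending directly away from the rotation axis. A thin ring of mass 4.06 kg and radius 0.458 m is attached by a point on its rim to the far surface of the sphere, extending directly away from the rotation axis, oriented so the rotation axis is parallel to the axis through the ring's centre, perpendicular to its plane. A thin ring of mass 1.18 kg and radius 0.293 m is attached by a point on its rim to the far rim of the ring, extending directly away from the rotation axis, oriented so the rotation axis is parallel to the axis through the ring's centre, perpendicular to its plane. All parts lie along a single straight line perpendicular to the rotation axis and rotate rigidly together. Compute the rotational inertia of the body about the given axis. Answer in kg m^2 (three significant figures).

Thin rod: I_cm = (1/12)ML² = (1/12)(5.57)(1.18)² = 0.64631 kg m^2; centre at d = 0.59 m, so I = I_cm + Md² gives I = 0.64631 + (5.57)(0.59)² = 2.5852 kg m^2.
Solid sphere: I_cm = (2/5)MR² = (2/5)(4.86)(0.443)² = 0.38151 kg m^2; centre at d = 0.59 + 0.59 + 0.443 = 1.623 m, so I = I_cm + Md² gives I = 0.38151 + (4.86)(1.623)² = 13.183 kg m^2.
Thin ring: I_cm = MR² = (4.06)(0.458)² = 0.85164 kg m^2; centre at d = 0.59 + 0.59 + 0.443 + 0.443 + 0.458 = 2.524 m, so I = I_cm + Md² gives I = 0.85164 + (4.06)(2.524)² = 26.716 kg m^2.
Thin ring: I_cm = MR² = (1.18)(0.293)² = 0.1013 kg m^2; centre at d = 0.59 + 0.59 + 0.443 + 0.443 + 0.458 + 0.458 + 0.293 = 3.275 m, so I = I_cm + Md² gives I = 0.1013 + (1.18)(3.275)² = 12.758 kg m^2.
Total I = 2.5852 + 13.183 + 26.716 + 12.758 = 55.242 kg m^2.

55.2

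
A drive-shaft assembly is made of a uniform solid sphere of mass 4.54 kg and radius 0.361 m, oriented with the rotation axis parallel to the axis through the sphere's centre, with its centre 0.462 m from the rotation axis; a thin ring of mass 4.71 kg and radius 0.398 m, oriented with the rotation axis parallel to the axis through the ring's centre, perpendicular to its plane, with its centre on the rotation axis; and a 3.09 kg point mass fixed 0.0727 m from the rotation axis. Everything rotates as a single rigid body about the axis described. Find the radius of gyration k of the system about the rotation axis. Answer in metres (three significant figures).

Solid sphere: I_cm = (2/5)MR² = (2/5)(4.54)(0.361)² = 0.23666 kg m²; centre at d = 0.462 m, so the parallel axis theorem gives I = 0.23666 + (4.54)(0.462)² = 1.2057 kg m².
Thin ring: I_cm = MR² = (4.71)(0.398)² = 0.74608 kg m²; axis through the centre, so I = 0.74608 kg m².
Point mass: I_cm = 0; centre at d = 0.0727 m, so the parallel axis theorem gives I = 0 + (3.09)(0.0727)² = 0.016332 kg m².
Total I = 1.9681 kg m²; total mass M = 12.34 kg.
k = √(I/M) = √(1.9681/12.34) = 0.39936 m.

0.399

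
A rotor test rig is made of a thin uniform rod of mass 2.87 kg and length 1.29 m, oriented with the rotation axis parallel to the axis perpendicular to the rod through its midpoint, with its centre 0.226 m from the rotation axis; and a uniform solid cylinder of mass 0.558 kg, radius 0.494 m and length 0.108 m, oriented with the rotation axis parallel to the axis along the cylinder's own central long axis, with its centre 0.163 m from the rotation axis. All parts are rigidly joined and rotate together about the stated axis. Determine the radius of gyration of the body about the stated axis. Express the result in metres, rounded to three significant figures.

Thin rod: I_cm = (1/12)ML² = (1/12)(2.87)(1.29)² = 0.398 kg m^2; centre at d = 0.226 m, so I = I_cm + Md² gives I = 0.398 + (2.87)(0.226)² = 0.54459 kg m^2.
Solid cylinder: I_cm = (1/2)MR² = (1/2)(0.558)(0.494)² = 0.068086 kg m^2; centre at d = 0.163 m, so I = I_cm + Md² gives I = 0.068086 + (0.558)(0.163)² = 0.082912 kg m^2.
Total I = 0.6275 kg m^2; total mass M = 3.428 kg.
k = √(I/M) = √(0.6275/3.428) = 0.42784 m.

0.428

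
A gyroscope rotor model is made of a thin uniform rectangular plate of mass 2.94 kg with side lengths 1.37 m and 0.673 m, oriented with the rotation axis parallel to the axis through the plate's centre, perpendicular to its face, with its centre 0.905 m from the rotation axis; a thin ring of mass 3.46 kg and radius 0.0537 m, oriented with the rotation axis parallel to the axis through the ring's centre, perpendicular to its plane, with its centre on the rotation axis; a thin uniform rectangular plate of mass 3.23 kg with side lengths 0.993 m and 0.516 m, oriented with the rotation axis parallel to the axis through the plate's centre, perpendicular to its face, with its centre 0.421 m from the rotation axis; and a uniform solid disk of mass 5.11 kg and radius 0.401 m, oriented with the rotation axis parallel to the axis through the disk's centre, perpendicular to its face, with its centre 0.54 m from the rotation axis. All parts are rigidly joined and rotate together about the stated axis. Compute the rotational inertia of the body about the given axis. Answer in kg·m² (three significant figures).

5.80

Rectangular plate: I_cm = (1/12)M(a²+b²) = (1/12)(2.94)[(1.37)² + (0.673)²] = 0.57081 kg·m²; centre at d = 0.905 m, so I = I_cm + Md² gives I = 0.57081 + (2.94)(0.905)² = 2.9787 kg·m².
Thin ring: I_cm = MR² = (3.46)(0.0537)² = 0.0099776 kg·m²; axis through the centre, so I = 0.0099776 kg·m².
Rectangular plate: I_cm = (1/12)M(a²+b²) = (1/12)(3.23)[(0.993)² + (0.516)²] = 0.33708 kg·m²; centre at d = 0.421 m, so I = I_cm + Md² gives I = 0.33708 + (3.23)(0.421)² = 0.90957 kg·m².
Solid disk: I_cm = (1/2)MR² = (1/2)(5.11)(0.401)² = 0.41085 kg·m²; centre at d = 0.54 m, so I = I_cm + Md² gives I = 0.41085 + (5.11)(0.54)² = 1.9009 kg·m².
Total I = 2.9787 + 0.0099776 + 0.90957 + 1.9009 = 5.7992 kg·m².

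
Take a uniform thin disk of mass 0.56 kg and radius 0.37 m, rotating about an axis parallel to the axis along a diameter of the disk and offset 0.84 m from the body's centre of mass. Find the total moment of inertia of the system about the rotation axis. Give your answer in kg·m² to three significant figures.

0.414

I_cm = (1/4)MR² = (1/4)(0.56)(0.37)² = 0.019166 kg·m²; centre at d = 0.84 m, so I = I_cm + Md² gives I = 0.019166 + (0.56)(0.84)² = 0.4143 kg·m².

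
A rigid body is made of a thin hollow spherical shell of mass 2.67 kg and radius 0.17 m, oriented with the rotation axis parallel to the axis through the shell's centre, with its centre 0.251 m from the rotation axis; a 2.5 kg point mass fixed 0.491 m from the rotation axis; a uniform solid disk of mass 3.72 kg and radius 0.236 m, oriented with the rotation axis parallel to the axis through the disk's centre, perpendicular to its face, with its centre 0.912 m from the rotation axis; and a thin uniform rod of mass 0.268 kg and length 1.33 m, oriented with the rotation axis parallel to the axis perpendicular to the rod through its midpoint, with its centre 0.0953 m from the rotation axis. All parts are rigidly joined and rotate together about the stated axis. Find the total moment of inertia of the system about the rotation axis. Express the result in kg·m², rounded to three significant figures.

Spherical shell: I_cm = (2/3)MR² = (2/3)(2.67)(0.17)² = 0.051442 kg·m²; centre at d = 0.251 m, so I = I_cm + Md² gives I = 0.051442 + (2.67)(0.251)² = 0.21965 kg·m².
Point mass: I_cm = 0; centre at d = 0.491 m, so I = I_cm + Md² gives I = 0 + (2.5)(0.491)² = 0.6027 kg·m².
Solid disk: I_cm = (1/2)MR² = (1/2)(3.72)(0.236)² = 0.10359 kg·m²; centre at d = 0.912 m, so I = I_cm + Md² gives I = 0.10359 + (3.72)(0.912)² = 3.1977 kg·m².
Thin rod: I_cm = (1/12)ML² = (1/12)(0.268)(1.33)² = 0.039505 kg·m²; centre at d = 0.0953 m, so I = I_cm + Md² gives I = 0.039505 + (0.268)(0.0953)² = 0.041939 kg·m².
Total I = 0.21965 + 0.6027 + 3.1977 + 0.041939 = 4.062 kg·m².

4.06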